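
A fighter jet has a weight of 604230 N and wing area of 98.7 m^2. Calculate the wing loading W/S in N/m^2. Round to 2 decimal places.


Step 1: Wing loading = W / S = 604230 / 98.7
Step 2: Wing loading = 6121.88 N/m^2

6121.88


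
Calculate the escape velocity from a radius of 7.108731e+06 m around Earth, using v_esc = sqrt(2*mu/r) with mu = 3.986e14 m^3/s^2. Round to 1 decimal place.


Step 1: 2*mu/r = 2 * 3.986e14 / 7.108731e+06 = 112143784.8752
Step 2: v_esc = sqrt(112143784.8752) = 10589.8 m/s

10589.8


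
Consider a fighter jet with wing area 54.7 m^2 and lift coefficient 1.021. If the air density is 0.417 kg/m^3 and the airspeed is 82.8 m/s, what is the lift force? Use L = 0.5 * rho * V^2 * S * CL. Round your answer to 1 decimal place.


Step 1: Calculate dynamic pressure q = 0.5 * 0.417 * 82.8^2 = 0.5 * 0.417 * 6855.84 = 1429.4426 Pa
Step 2: Multiply by wing area and lift coefficient: L = 1429.4426 * 54.7 * 1.021
Step 3: L = 78190.5124 * 1.021 = 79832.5 N

79832.5


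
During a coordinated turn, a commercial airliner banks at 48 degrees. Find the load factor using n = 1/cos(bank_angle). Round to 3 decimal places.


Step 1: Convert 48 degrees to radians = 0.837758
Step 2: cos(48 deg) = 0.669131
Step 3: n = 1 / 0.669131 = 1.494

1.494


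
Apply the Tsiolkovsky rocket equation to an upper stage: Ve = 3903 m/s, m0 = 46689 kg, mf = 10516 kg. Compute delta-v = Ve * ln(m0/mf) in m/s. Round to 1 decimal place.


Step 1: Mass ratio m0/mf = 46689 / 10516 = 4.439806
Step 2: ln(4.439806) = 1.490611
Step 3: delta-v = 3903 * 1.490611 = 5817.9 m/s

5817.9


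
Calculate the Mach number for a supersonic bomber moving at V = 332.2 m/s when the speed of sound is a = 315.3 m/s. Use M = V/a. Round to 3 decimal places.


Step 1: M = V / a = 332.2 / 315.3
Step 2: M = 1.054

1.054


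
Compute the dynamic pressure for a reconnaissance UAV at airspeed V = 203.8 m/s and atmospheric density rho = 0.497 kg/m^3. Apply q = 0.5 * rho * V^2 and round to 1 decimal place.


Step 1: V^2 = 203.8^2 = 41534.44
Step 2: q = 0.5 * 0.497 * 41534.44
Step 3: q = 10321.3 Pa

10321.3


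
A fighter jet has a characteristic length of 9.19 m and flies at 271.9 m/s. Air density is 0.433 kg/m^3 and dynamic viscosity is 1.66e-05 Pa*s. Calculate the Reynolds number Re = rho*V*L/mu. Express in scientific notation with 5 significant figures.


Step 1: Numerator = rho * V * L = 0.433 * 271.9 * 9.19 = 1081.963513
Step 2: Re = 1081.963513 / 1.66e-05
Step 3: Re = 6.5179e+07

6.5179e+07


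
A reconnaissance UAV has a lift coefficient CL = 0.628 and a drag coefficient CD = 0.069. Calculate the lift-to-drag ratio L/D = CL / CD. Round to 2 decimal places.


Step 1: L/D = CL / CD = 0.628 / 0.069
Step 2: L/D = 9.10

9.10


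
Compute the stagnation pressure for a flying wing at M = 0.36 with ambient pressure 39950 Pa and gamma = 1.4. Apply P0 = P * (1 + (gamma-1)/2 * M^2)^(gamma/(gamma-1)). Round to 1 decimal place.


Step 1: (gamma-1)/2 * M^2 = 0.2 * 0.1296 = 0.02592
Step 2: 1 + 0.02592 = 1.02592
Step 3: Exponent gamma/(gamma-1) = 3.5
Step 4: P0 = 39950 * 1.02592^3.5 = 43693.2 Pa

43693.2


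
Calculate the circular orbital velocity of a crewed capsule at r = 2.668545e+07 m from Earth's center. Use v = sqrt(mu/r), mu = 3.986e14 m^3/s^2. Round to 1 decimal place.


Step 1: mu / r = 3.986e14 / 2.668545e+07 = 14936978.7656
Step 2: v = sqrt(14936978.7656) = 3864.8 m/s

3864.8


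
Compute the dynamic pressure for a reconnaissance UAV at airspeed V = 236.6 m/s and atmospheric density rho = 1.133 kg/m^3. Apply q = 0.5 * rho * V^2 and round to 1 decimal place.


Step 1: V^2 = 236.6^2 = 55979.56
Step 2: q = 0.5 * 1.133 * 55979.56
Step 3: q = 31712.4 Pa

31712.4


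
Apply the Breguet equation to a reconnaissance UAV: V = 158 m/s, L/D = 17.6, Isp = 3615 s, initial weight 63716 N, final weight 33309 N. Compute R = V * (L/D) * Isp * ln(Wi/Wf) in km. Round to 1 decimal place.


Step 1: Coefficient = V * (L/D) * Isp = 158 * 17.6 * 3615 = 10052592.0 m
Step 2: Wi/Wf = 63716 / 33309 = 1.912876
Step 3: ln(1.912876) = 0.648608
Step 4: R = 10052592.0 * 0.648608 = 6520192.4 m = 6520.2 km

6520.2


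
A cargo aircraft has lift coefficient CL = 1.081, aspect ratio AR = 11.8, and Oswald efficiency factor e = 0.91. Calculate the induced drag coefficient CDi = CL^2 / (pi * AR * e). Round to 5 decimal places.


Step 1: CL^2 = 1.081^2 = 1.168561
Step 2: pi * AR * e = 3.14159 * 11.8 * 0.91 = 33.734422
Step 3: CDi = 1.168561 / 33.734422 = 0.03464

0.03464


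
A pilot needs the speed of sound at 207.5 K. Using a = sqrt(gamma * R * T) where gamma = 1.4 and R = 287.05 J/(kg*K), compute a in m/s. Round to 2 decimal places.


Step 1: gamma * R * T = 1.4 * 287.05 * 207.5 = 83388.025
Step 2: a = sqrt(83388.025) = 288.77 m/s

288.77


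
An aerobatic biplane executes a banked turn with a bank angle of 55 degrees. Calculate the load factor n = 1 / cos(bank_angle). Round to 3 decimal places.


Step 1: Convert 55 degrees to radians = 0.959931
Step 2: cos(55 deg) = 0.573576
Step 3: n = 1 / 0.573576 = 1.743

1.743


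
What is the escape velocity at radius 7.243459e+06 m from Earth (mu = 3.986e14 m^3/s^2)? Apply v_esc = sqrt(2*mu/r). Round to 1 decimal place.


Step 1: 2*mu/r = 2 * 3.986e14 / 7.243459e+06 = 110057915.7002
Step 2: v_esc = sqrt(110057915.7002) = 10490.8 m/s

10490.8


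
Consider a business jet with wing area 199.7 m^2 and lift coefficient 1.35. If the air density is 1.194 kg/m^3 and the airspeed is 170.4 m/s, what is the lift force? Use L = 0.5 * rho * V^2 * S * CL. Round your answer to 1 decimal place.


Step 1: Calculate dynamic pressure q = 0.5 * 1.194 * 170.4^2 = 0.5 * 1.194 * 29036.16 = 17334.5875 Pa
Step 2: Multiply by wing area and lift coefficient: L = 17334.5875 * 199.7 * 1.35
Step 3: L = 3461717.1277 * 1.35 = 4673318.1 N

4673318.1


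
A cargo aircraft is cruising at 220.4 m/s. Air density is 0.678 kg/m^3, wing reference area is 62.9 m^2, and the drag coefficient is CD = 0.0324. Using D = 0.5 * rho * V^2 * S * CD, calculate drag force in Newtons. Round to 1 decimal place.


Step 1: Dynamic pressure q = 0.5 * 0.678 * 220.4^2 = 16467.3182 Pa
Step 2: Drag D = q * S * CD = 16467.3182 * 62.9 * 0.0324
Step 3: D = 33559.7 N

33559.7


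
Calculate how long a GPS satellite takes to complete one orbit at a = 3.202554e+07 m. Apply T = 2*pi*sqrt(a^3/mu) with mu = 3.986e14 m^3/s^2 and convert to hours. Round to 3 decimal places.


Step 1: a^3 / mu = 3.284652e+22 / 3.986e14 = 8.240472e+07
Step 2: sqrt(8.240472e+07) = 9077.7046 s
Step 3: T = 2*pi * 9077.7046 = 57036.9 s
Step 4: T in hours = 57036.9 / 3600 = 15.844 hours

15.844


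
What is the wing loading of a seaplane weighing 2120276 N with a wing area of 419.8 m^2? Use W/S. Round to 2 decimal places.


Step 1: Wing loading = W / S = 2120276 / 419.8
Step 2: Wing loading = 5050.68 N/m^2

5050.68


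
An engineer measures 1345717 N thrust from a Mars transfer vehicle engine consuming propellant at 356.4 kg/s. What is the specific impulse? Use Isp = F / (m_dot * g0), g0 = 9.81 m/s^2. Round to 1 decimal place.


Step 1: m_dot * g0 = 356.4 * 9.81 = 3496.28
Step 2: Isp = 1345717 / 3496.28 = 384.9 s

384.9


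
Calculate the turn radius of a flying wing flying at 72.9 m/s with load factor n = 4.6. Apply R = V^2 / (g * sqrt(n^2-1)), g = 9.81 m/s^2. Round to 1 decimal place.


Step 1: V^2 = 72.9^2 = 5314.41
Step 2: n^2 - 1 = 4.6^2 - 1 = 20.16
Step 3: sqrt(20.16) = 4.489989
Step 4: R = 5314.41 / (9.81 * 4.489989) = 120.7 m

120.7


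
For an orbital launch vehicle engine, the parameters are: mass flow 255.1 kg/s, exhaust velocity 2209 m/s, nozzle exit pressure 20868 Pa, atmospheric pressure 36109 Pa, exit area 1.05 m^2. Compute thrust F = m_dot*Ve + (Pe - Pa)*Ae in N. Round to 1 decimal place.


Step 1: Momentum thrust = m_dot * Ve = 255.1 * 2209 = 563515.9 N
Step 2: Pressure thrust = (Pe - Pa) * Ae = (20868 - 36109) * 1.05 = -16003.05 N
Step 3: Total thrust F = 563515.9 + -16003.05 = 547512.9 N

547512.9


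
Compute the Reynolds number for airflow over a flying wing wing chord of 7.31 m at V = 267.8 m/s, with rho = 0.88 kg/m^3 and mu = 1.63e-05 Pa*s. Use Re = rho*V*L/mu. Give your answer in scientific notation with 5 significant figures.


Step 1: Numerator = rho * V * L = 0.88 * 267.8 * 7.31 = 1722.70384
Step 2: Re = 1722.70384 / 1.63e-05
Step 3: Re = 1.0569e+08

1.0569e+08


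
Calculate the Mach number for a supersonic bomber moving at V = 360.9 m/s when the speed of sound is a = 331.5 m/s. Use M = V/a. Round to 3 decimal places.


Step 1: M = V / a = 360.9 / 331.5
Step 2: M = 1.089

1.089


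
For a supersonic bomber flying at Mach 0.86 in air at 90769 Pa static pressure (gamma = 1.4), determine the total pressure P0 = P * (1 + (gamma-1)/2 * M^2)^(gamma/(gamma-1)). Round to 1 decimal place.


Step 1: (gamma-1)/2 * M^2 = 0.2 * 0.7396 = 0.14792
Step 2: 1 + 0.14792 = 1.14792
Step 3: Exponent gamma/(gamma-1) = 3.5
Step 4: P0 = 90769 * 1.14792^3.5 = 147105.3 Pa

147105.3


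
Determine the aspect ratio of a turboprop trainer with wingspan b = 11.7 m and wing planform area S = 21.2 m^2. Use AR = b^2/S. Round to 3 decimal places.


Step 1: b^2 = 11.7^2 = 136.89
Step 2: AR = 136.89 / 21.2 = 6.457

6.457


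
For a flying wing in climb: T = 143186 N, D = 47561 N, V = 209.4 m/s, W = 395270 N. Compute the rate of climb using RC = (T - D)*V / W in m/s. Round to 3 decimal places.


Step 1: Excess thrust = T - D = 143186 - 47561 = 95625 N
Step 2: Excess power = 95625 * 209.4 = 20023875.0 W
Step 3: RC = 20023875.0 / 395270 = 50.659 m/s

50.659


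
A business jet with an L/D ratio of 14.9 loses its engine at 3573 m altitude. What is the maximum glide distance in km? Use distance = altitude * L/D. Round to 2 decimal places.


Step 1: Glide distance = altitude * L/D = 3573 * 14.9 = 53237.7 m
Step 2: Convert to km: 53237.7 / 1000 = 53.24 km

53.24


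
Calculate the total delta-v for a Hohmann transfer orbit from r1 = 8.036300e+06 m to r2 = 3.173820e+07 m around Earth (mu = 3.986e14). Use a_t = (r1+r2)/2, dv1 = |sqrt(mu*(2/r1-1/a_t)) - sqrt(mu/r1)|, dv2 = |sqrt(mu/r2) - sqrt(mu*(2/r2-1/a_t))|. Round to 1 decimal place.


Step 1: Transfer semi-major axis a_t = (8.036300e+06 + 3.173820e+07) / 2 = 1.988725e+07 m
Step 2: v1 (circular at r1) = sqrt(mu/r1) = 7042.72 m/s
Step 3: v_t1 = sqrt(mu*(2/r1 - 1/a_t)) = 8897.02 m/s
Step 4: dv1 = |8897.02 - 7042.72| = 1854.29 m/s
Step 5: v2 (circular at r2) = 3543.87 m/s, v_t2 = 2252.78 m/s
Step 6: dv2 = |3543.87 - 2252.78| = 1291.09 m/s
Step 7: Total delta-v = 1854.29 + 1291.09 = 3145.4 m/s

3145.4


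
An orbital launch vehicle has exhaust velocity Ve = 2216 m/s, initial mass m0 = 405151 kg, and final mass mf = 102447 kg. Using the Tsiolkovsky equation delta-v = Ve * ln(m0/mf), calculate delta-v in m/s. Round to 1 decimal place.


Step 1: Mass ratio m0/mf = 405151 / 102447 = 3.954738
Step 2: ln(3.954738) = 1.374914
Step 3: delta-v = 2216 * 1.374914 = 3046.8 m/s

3046.8


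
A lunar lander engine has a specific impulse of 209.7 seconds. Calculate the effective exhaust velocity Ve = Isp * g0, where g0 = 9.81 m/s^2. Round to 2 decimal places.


Step 1: Ve = Isp * g0 = 209.7 * 9.81
Step 2: Ve = 2057.16 m/s

2057.16


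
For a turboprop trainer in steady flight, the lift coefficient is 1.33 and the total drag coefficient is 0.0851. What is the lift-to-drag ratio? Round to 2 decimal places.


Step 1: L/D = CL / CD = 1.33 / 0.0851
Step 2: L/D = 15.63

15.63


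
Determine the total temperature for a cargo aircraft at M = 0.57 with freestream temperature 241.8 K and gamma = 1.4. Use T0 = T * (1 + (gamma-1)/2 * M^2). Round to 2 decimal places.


Step 1: (gamma-1)/2 = 0.2
Step 2: M^2 = 0.3249
Step 3: 1 + 0.2 * 0.3249 = 1.06498
Step 4: T0 = 241.8 * 1.06498 = 257.51 K

257.51


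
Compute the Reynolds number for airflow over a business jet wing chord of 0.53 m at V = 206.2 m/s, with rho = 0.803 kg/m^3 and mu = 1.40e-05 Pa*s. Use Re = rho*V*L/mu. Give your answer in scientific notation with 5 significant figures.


Step 1: Numerator = rho * V * L = 0.803 * 206.2 * 0.53 = 87.756658
Step 2: Re = 87.756658 / 1.40e-05
Step 3: Re = 6.2683e+06

6.2683e+06


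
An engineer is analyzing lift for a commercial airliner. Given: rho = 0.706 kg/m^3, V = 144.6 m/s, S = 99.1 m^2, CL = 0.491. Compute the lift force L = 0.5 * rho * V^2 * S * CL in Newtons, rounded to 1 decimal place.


Step 1: Calculate dynamic pressure q = 0.5 * 0.706 * 144.6^2 = 0.5 * 0.706 * 20909.16 = 7380.9335 Pa
Step 2: Multiply by wing area and lift coefficient: L = 7380.9335 * 99.1 * 0.491
Step 3: L = 731450.5079 * 0.491 = 359142.2 N

359142.2


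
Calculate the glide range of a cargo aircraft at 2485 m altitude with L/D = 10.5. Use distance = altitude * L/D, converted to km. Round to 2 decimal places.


Step 1: Glide distance = altitude * L/D = 2485 * 10.5 = 26092.5 m
Step 2: Convert to km: 26092.5 / 1000 = 26.09 km

26.09


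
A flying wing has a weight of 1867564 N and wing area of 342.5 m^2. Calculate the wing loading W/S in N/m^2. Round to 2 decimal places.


Step 1: Wing loading = W / S = 1867564 / 342.5
Step 2: Wing loading = 5452.74 N/m^2

5452.74


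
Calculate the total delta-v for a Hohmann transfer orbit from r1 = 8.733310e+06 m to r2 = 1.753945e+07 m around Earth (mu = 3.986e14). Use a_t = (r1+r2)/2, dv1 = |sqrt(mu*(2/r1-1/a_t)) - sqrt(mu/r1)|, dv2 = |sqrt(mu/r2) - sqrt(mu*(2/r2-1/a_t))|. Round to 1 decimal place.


Step 1: Transfer semi-major axis a_t = (8.733310e+06 + 1.753945e+07) / 2 = 1.313638e+07 m
Step 2: v1 (circular at r1) = sqrt(mu/r1) = 6755.84 m/s
Step 3: v_t1 = sqrt(mu*(2/r1 - 1/a_t)) = 7806.37 m/s
Step 4: dv1 = |7806.37 - 6755.84| = 1050.54 m/s
Step 5: v2 (circular at r2) = 4767.17 m/s, v_t2 = 3886.98 m/s
Step 6: dv2 = |4767.17 - 3886.98| = 880.19 m/s
Step 7: Total delta-v = 1050.54 + 880.19 = 1930.7 m/s

1930.7


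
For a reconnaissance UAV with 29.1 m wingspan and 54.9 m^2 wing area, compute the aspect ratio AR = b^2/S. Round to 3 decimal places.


Step 1: b^2 = 29.1^2 = 846.81
Step 2: AR = 846.81 / 54.9 = 15.425

15.425


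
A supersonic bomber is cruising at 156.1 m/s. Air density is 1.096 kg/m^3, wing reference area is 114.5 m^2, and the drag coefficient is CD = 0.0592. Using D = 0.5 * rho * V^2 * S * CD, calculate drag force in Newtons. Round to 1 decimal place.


Step 1: Dynamic pressure q = 0.5 * 1.096 * 156.1^2 = 13353.2311 Pa
Step 2: Drag D = q * S * CD = 13353.2311 * 114.5 * 0.0592
Step 3: D = 90513.5 N

90513.5


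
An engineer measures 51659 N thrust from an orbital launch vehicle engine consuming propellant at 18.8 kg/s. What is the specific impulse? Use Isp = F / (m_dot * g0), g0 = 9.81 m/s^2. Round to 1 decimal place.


Step 1: m_dot * g0 = 18.8 * 9.81 = 184.43
Step 2: Isp = 51659 / 184.43 = 280.1 s

280.1


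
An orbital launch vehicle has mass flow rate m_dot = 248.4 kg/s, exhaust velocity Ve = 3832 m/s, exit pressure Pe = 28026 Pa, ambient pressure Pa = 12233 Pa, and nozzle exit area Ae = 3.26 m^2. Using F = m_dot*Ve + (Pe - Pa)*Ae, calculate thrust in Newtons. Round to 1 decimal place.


Step 1: Momentum thrust = m_dot * Ve = 248.4 * 3832 = 951868.8 N
Step 2: Pressure thrust = (Pe - Pa) * Ae = (28026 - 12233) * 3.26 = 51485.18 N
Step 3: Total thrust F = 951868.8 + 51485.18 = 1003354.0 N

1003354.0


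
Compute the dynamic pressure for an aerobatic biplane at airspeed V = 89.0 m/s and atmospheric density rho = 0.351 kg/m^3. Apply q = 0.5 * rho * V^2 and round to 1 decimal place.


Step 1: V^2 = 89.0^2 = 7921.0
Step 2: q = 0.5 * 0.351 * 7921.0
Step 3: q = 1390.1 Pa

1390.1


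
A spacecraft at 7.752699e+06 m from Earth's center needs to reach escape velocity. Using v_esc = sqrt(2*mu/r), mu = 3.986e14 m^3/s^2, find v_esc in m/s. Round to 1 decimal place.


Step 1: 2*mu/r = 2 * 3.986e14 / 7.752699e+06 = 102828705.2032
Step 2: v_esc = sqrt(102828705.2032) = 10140.4 m/s

10140.4


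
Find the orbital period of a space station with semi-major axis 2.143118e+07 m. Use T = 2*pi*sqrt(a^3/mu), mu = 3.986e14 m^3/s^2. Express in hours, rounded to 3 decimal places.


Step 1: a^3 / mu = 9.843244e+21 / 3.986e14 = 2.469454e+07
Step 2: sqrt(2.469454e+07) = 4969.3602 s
Step 3: T = 2*pi * 4969.3602 = 31223.41 s
Step 4: T in hours = 31223.41 / 3600 = 8.673 hours

8.673


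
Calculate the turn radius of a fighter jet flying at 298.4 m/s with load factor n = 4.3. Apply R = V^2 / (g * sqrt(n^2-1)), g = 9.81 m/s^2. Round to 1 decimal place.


Step 1: V^2 = 298.4^2 = 89042.56
Step 2: n^2 - 1 = 4.3^2 - 1 = 17.49
Step 3: sqrt(17.49) = 4.182105
Step 4: R = 89042.56 / (9.81 * 4.182105) = 2170.4 m

2170.4


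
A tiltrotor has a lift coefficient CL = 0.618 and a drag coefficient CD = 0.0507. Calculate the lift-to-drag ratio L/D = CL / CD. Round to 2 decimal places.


Step 1: L/D = CL / CD = 0.618 / 0.0507
Step 2: L/D = 12.19

12.19


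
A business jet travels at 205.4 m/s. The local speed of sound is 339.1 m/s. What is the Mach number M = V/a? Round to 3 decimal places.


Step 1: M = V / a = 205.4 / 339.1
Step 2: M = 0.606

0.606


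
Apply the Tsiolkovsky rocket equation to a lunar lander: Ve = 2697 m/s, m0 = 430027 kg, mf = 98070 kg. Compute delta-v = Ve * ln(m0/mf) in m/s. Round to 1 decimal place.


Step 1: Mass ratio m0/mf = 430027 / 98070 = 4.384899
Step 2: ln(4.384899) = 1.478166
Step 3: delta-v = 2697 * 1.478166 = 3986.6 m/s

3986.6


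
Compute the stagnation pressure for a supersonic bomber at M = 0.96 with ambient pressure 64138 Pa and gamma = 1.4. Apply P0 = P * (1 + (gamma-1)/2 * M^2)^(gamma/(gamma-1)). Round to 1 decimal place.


Step 1: (gamma-1)/2 * M^2 = 0.2 * 0.9216 = 0.18432
Step 2: 1 + 0.18432 = 1.18432
Step 3: Exponent gamma/(gamma-1) = 3.5
Step 4: P0 = 64138 * 1.18432^3.5 = 115946.4 Pa

115946.4


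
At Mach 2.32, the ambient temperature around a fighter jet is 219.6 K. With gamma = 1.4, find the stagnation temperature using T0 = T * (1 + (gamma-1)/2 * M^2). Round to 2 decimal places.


Step 1: (gamma-1)/2 = 0.2
Step 2: M^2 = 5.3824
Step 3: 1 + 0.2 * 5.3824 = 2.07648
Step 4: T0 = 219.6 * 2.07648 = 456.00 K

456.00


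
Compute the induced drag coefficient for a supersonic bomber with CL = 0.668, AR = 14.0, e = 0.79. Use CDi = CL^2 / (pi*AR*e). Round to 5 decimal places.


Step 1: CL^2 = 0.668^2 = 0.446224
Step 2: pi * AR * e = 3.14159 * 14.0 * 0.79 = 34.746015
Step 3: CDi = 0.446224 / 34.746015 = 0.01284

0.01284


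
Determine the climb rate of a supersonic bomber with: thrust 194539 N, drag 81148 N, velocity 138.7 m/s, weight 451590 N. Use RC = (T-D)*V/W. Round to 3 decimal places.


Step 1: Excess thrust = T - D = 194539 - 81148 = 113391 N
Step 2: Excess power = 113391 * 138.7 = 15727331.7 W
Step 3: RC = 15727331.7 / 451590 = 34.827 m/s

34.827


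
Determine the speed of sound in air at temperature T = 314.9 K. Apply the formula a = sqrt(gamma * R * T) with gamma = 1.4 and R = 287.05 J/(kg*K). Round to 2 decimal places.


Step 1: gamma * R * T = 1.4 * 287.05 * 314.9 = 126548.863
Step 2: a = sqrt(126548.863) = 355.74 m/s

355.74


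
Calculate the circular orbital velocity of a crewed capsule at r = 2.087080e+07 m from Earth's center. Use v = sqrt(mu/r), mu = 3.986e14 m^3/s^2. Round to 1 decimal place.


Step 1: mu / r = 3.986e14 / 2.087080e+07 = 19098453.3415
Step 2: v = sqrt(19098453.3415) = 4370.2 m/s

4370.2


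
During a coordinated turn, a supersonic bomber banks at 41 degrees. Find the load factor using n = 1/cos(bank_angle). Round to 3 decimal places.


Step 1: Convert 41 degrees to radians = 0.715585
Step 2: cos(41 deg) = 0.75471
Step 3: n = 1 / 0.75471 = 1.325

1.325


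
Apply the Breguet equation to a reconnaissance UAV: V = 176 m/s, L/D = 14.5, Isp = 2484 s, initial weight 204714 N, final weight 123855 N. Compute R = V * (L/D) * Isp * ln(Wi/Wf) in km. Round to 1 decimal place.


Step 1: Coefficient = V * (L/D) * Isp = 176 * 14.5 * 2484 = 6339168.0 m
Step 2: Wi/Wf = 204714 / 123855 = 1.652852
Step 3: ln(1.652852) = 0.502502
Step 4: R = 6339168.0 * 0.502502 = 3185446.9 m = 3185.4 km

3185.4


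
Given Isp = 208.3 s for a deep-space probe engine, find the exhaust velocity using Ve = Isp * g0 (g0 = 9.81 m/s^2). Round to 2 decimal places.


Step 1: Ve = Isp * g0 = 208.3 * 9.81
Step 2: Ve = 2043.42 m/s

2043.42


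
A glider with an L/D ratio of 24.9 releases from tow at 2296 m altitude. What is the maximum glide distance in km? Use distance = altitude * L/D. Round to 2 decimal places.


Step 1: Glide distance = altitude * L/D = 2296 * 24.9 = 57170.4 m
Step 2: Convert to km: 57170.4 / 1000 = 57.17 km

57.17


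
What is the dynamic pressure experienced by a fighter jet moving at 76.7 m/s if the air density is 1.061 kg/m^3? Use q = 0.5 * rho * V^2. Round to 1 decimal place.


Step 1: V^2 = 76.7^2 = 5882.89
Step 2: q = 0.5 * 1.061 * 5882.89
Step 3: q = 3120.9 Pa

3120.9


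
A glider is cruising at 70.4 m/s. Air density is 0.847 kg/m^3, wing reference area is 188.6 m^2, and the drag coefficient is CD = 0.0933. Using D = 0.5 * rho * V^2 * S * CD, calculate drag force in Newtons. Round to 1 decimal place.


Step 1: Dynamic pressure q = 0.5 * 0.847 * 70.4^2 = 2098.9338 Pa
Step 2: Drag D = q * S * CD = 2098.9338 * 188.6 * 0.0933
Step 3: D = 36933.6 N

36933.6


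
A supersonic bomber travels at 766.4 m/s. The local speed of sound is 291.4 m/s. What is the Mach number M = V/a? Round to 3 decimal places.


Step 1: M = V / a = 766.4 / 291.4
Step 2: M = 2.630

2.630


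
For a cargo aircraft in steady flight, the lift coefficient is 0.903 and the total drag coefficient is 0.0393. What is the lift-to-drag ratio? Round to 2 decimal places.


Step 1: L/D = CL / CD = 0.903 / 0.0393
Step 2: L/D = 22.98

22.98


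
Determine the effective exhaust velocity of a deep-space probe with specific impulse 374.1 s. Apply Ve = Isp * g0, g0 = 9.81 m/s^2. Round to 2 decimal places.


Step 1: Ve = Isp * g0 = 374.1 * 9.81
Step 2: Ve = 3669.92 m/s

3669.92


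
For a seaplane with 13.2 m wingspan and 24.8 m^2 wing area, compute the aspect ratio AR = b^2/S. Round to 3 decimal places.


Step 1: b^2 = 13.2^2 = 174.24
Step 2: AR = 174.24 / 24.8 = 7.026

7.026


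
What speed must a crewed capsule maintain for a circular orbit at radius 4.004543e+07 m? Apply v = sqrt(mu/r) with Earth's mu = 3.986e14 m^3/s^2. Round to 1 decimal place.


Step 1: mu / r = 3.986e14 / 4.004543e+07 = 9953695.0908
Step 2: v = sqrt(9953695.0908) = 3154.9 m/s

3154.9


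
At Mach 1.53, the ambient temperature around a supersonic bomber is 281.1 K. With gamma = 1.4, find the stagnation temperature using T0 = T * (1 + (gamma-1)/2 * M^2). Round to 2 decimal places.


Step 1: (gamma-1)/2 = 0.2
Step 2: M^2 = 2.3409
Step 3: 1 + 0.2 * 2.3409 = 1.46818
Step 4: T0 = 281.1 * 1.46818 = 412.71 K

412.71


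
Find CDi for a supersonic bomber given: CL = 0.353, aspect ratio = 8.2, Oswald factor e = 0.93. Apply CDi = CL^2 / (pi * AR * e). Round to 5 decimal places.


Step 1: CL^2 = 0.353^2 = 0.124609
Step 2: pi * AR * e = 3.14159 * 8.2 * 0.93 = 23.957786
Step 3: CDi = 0.124609 / 23.957786 = 0.00520

0.00520


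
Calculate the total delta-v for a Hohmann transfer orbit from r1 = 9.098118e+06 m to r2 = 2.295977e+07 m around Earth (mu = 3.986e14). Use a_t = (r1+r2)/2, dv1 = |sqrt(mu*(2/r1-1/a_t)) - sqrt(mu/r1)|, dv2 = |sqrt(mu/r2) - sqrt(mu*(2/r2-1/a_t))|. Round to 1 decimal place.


Step 1: Transfer semi-major axis a_t = (9.098118e+06 + 2.295977e+07) / 2 = 1.602894e+07 m
Step 2: v1 (circular at r1) = sqrt(mu/r1) = 6619.01 m/s
Step 3: v_t1 = sqrt(mu*(2/r1 - 1/a_t)) = 7921.81 m/s
Step 4: dv1 = |7921.81 - 6619.01| = 1302.8 m/s
Step 5: v2 (circular at r2) = 4166.63 m/s, v_t2 = 3139.12 m/s
Step 6: dv2 = |4166.63 - 3139.12| = 1027.51 m/s
Step 7: Total delta-v = 1302.8 + 1027.51 = 2330.3 m/s

2330.3


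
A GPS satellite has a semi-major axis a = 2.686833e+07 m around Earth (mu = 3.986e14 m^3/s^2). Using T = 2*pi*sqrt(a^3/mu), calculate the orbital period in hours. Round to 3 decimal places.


Step 1: a^3 / mu = 1.939644e+22 / 3.986e14 = 4.866141e+07
Step 2: sqrt(4.866141e+07) = 6975.7734 s
Step 3: T = 2*pi * 6975.7734 = 43830.08 s
Step 4: T in hours = 43830.08 / 3600 = 12.175 hours

12.175


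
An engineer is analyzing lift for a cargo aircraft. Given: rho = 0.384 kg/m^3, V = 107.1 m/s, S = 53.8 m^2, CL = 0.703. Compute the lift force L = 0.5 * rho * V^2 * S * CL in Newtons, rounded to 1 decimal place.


Step 1: Calculate dynamic pressure q = 0.5 * 0.384 * 107.1^2 = 0.5 * 0.384 * 11470.41 = 2202.3187 Pa
Step 2: Multiply by wing area and lift coefficient: L = 2202.3187 * 53.8 * 0.703
Step 3: L = 118484.7471 * 0.703 = 83294.8 N

83294.8


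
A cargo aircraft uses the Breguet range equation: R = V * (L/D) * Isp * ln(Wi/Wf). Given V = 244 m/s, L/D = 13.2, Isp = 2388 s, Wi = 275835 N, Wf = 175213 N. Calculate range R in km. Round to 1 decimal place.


Step 1: Coefficient = V * (L/D) * Isp = 244 * 13.2 * 2388 = 7691270.4 m
Step 2: Wi/Wf = 275835 / 175213 = 1.574284
Step 3: ln(1.574284) = 0.4538
Step 4: R = 7691270.4 * 0.4538 = 3490302.2 m = 3490.3 km

3490.3


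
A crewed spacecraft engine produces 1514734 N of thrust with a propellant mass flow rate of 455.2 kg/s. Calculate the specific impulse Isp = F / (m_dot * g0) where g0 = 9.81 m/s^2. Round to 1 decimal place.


Step 1: m_dot * g0 = 455.2 * 9.81 = 4465.51
Step 2: Isp = 1514734 / 4465.51 = 339.2 s

339.2


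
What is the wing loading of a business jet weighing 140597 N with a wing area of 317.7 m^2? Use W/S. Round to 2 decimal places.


Step 1: Wing loading = W / S = 140597 / 317.7
Step 2: Wing loading = 442.55 N/m^2

442.55


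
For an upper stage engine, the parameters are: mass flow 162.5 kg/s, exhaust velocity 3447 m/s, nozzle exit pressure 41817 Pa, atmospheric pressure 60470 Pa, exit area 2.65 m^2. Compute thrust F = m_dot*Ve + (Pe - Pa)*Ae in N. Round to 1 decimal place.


Step 1: Momentum thrust = m_dot * Ve = 162.5 * 3447 = 560137.5 N
Step 2: Pressure thrust = (Pe - Pa) * Ae = (41817 - 60470) * 2.65 = -49430.45 N
Step 3: Total thrust F = 560137.5 + -49430.45 = 510707.1 N

510707.1


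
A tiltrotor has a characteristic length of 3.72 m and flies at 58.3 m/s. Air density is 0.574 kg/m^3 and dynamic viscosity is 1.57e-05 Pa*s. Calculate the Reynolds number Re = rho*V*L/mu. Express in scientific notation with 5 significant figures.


Step 1: Numerator = rho * V * L = 0.574 * 58.3 * 3.72 = 124.486824
Step 2: Re = 124.486824 / 1.57e-05
Step 3: Re = 7.9291e+06

7.9291e+06


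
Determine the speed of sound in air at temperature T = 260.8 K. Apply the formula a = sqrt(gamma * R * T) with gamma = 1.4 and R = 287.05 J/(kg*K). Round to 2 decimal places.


Step 1: gamma * R * T = 1.4 * 287.05 * 260.8 = 104807.696
Step 2: a = sqrt(104807.696) = 323.74 m/s

323.74


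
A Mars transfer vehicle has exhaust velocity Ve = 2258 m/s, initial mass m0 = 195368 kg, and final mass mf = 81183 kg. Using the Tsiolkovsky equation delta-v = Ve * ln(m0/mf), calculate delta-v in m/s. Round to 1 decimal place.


Step 1: Mass ratio m0/mf = 195368 / 81183 = 2.406514
Step 2: ln(2.406514) = 0.878179
Step 3: delta-v = 2258 * 0.878179 = 1982.9 m/s

1982.9


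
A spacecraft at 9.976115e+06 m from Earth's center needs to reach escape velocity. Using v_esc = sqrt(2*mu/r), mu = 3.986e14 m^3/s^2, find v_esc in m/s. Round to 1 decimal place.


Step 1: 2*mu/r = 2 * 3.986e14 / 9.976115e+06 = 79910867.1061
Step 2: v_esc = sqrt(79910867.1061) = 8939.3 m/s

8939.3


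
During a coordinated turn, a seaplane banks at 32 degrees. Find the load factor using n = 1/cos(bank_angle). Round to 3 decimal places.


Step 1: Convert 32 degrees to radians = 0.558505
Step 2: cos(32 deg) = 0.848048
Step 3: n = 1 / 0.848048 = 1.179

1.179


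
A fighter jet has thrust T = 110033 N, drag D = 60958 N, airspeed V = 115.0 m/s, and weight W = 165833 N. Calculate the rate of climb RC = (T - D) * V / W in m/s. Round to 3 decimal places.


Step 1: Excess thrust = T - D = 110033 - 60958 = 49075 N
Step 2: Excess power = 49075 * 115.0 = 5643625.0 W
Step 3: RC = 5643625.0 / 165833 = 34.032 m/s

34.032


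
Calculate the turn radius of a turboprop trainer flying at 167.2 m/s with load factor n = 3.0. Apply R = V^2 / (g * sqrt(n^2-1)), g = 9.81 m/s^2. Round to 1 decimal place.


Step 1: V^2 = 167.2^2 = 27955.84
Step 2: n^2 - 1 = 3.0^2 - 1 = 8.0
Step 3: sqrt(8.0) = 2.828427
Step 4: R = 27955.84 / (9.81 * 2.828427) = 1007.5 m

1007.5


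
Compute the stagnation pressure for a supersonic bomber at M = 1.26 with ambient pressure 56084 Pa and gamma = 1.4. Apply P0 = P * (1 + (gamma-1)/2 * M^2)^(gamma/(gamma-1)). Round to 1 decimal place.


Step 1: (gamma-1)/2 * M^2 = 0.2 * 1.5876 = 0.31752
Step 2: 1 + 0.31752 = 1.31752
Step 3: Exponent gamma/(gamma-1) = 3.5
Step 4: P0 = 56084 * 1.31752^3.5 = 147227.6 Pa

147227.6


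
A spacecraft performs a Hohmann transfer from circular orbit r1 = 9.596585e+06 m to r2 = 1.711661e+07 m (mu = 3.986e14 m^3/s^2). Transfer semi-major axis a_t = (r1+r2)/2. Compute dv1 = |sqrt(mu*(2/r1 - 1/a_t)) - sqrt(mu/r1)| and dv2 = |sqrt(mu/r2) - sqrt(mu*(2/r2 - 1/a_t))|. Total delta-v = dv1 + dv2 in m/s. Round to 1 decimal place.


Step 1: Transfer semi-major axis a_t = (9.596585e+06 + 1.711661e+07) / 2 = 1.335660e+07 m
Step 2: v1 (circular at r1) = sqrt(mu/r1) = 6444.81 m/s
Step 3: v_t1 = sqrt(mu*(2/r1 - 1/a_t)) = 7295.77 m/s
Step 4: dv1 = |7295.77 - 6444.81| = 850.96 m/s
Step 5: v2 (circular at r2) = 4825.69 m/s, v_t2 = 4090.44 m/s
Step 6: dv2 = |4825.69 - 4090.44| = 735.25 m/s
Step 7: Total delta-v = 850.96 + 735.25 = 1586.2 m/s

1586.2


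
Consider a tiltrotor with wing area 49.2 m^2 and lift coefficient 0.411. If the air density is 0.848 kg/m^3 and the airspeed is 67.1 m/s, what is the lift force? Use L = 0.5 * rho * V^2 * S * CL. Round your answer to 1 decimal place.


Step 1: Calculate dynamic pressure q = 0.5 * 0.848 * 67.1^2 = 0.5 * 0.848 * 4502.41 = 1909.0218 Pa
Step 2: Multiply by wing area and lift coefficient: L = 1909.0218 * 49.2 * 0.411
Step 3: L = 93923.8745 * 0.411 = 38602.7 N

38602.7


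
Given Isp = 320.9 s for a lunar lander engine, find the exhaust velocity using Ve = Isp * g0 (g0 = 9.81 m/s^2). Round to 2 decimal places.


Step 1: Ve = Isp * g0 = 320.9 * 9.81
Step 2: Ve = 3148.03 m/s

3148.03


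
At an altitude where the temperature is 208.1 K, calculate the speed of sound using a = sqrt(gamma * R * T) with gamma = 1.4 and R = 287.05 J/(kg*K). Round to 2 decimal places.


Step 1: gamma * R * T = 1.4 * 287.05 * 208.1 = 83629.147
Step 2: a = sqrt(83629.147) = 289.19 m/s

289.19


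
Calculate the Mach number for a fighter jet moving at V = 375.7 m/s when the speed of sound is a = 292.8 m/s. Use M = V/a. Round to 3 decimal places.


Step 1: M = V / a = 375.7 / 292.8
Step 2: M = 1.283

1.283


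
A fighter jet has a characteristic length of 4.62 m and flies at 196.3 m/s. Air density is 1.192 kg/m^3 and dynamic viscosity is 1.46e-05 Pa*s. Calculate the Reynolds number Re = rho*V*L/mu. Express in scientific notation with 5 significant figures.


Step 1: Numerator = rho * V * L = 1.192 * 196.3 * 4.62 = 1081.031952
Step 2: Re = 1081.031952 / 1.46e-05
Step 3: Re = 7.4043e+07

7.4043e+07


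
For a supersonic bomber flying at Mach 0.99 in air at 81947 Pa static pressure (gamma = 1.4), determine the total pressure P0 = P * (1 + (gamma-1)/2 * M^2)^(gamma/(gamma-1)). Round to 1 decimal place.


Step 1: (gamma-1)/2 * M^2 = 0.2 * 0.9801 = 0.19602
Step 2: 1 + 0.19602 = 1.19602
Step 3: Exponent gamma/(gamma-1) = 3.5
Step 4: P0 = 81947 * 1.19602^3.5 = 153326.6 Pa

153326.6


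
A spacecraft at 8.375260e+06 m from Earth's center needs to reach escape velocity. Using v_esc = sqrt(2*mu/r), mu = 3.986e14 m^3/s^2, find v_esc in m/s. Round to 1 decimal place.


Step 1: 2*mu/r = 2 * 3.986e14 / 8.375260e+06 = 95185104.7012
Step 2: v_esc = sqrt(95185104.7012) = 9756.3 m/s

9756.3


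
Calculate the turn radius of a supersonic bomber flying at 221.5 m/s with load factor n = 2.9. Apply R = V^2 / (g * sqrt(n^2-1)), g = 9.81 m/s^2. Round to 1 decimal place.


Step 1: V^2 = 221.5^2 = 49062.25
Step 2: n^2 - 1 = 2.9^2 - 1 = 7.41
Step 3: sqrt(7.41) = 2.722132
Step 4: R = 49062.25 / (9.81 * 2.722132) = 1837.3 m

1837.3


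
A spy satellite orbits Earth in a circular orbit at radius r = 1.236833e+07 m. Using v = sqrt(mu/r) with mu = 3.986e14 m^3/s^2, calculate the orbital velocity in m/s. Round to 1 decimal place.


Step 1: mu / r = 3.986e14 / 1.236833e+07 = 32227471.2916
Step 2: v = sqrt(32227471.2916) = 5676.9 m/s

5676.9


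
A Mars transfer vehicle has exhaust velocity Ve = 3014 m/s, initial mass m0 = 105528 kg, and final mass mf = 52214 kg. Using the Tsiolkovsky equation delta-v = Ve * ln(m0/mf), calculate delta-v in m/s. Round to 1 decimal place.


Step 1: Mass ratio m0/mf = 105528 / 52214 = 2.021067
Step 2: ln(2.021067) = 0.703626
Step 3: delta-v = 3014 * 0.703626 = 2120.7 m/s

2120.7


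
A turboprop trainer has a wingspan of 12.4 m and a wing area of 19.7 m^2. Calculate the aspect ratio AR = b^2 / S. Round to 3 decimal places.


Step 1: b^2 = 12.4^2 = 153.76
Step 2: AR = 153.76 / 19.7 = 7.805

7.805


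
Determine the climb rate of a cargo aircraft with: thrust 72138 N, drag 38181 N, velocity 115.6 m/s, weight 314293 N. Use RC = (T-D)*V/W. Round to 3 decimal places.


Step 1: Excess thrust = T - D = 72138 - 38181 = 33957 N
Step 2: Excess power = 33957 * 115.6 = 3925429.2 W
Step 3: RC = 3925429.2 / 314293 = 12.490 m/s

12.490


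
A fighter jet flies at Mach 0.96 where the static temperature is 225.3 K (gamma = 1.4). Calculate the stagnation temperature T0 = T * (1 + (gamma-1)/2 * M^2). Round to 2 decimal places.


Step 1: (gamma-1)/2 = 0.2
Step 2: M^2 = 0.9216
Step 3: 1 + 0.2 * 0.9216 = 1.18432
Step 4: T0 = 225.3 * 1.18432 = 266.83 K

266.83


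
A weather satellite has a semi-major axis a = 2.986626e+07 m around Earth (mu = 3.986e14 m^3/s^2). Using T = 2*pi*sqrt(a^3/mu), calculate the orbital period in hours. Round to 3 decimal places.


Step 1: a^3 / mu = 2.664051e+22 / 3.986e14 = 6.683520e+07
Step 2: sqrt(6.683520e+07) = 8175.2796 s
Step 3: T = 2*pi * 8175.2796 = 51366.8 s
Step 4: T in hours = 51366.8 / 3600 = 14.269 hours

14.269


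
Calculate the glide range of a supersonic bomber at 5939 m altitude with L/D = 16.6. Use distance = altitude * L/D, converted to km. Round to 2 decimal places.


Step 1: Glide distance = altitude * L/D = 5939 * 16.6 = 98587.4 m
Step 2: Convert to km: 98587.4 / 1000 = 98.59 km

98.59


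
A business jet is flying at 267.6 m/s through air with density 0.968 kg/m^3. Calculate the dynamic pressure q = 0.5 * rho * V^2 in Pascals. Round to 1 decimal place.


Step 1: V^2 = 267.6^2 = 71609.76
Step 2: q = 0.5 * 0.968 * 71609.76
Step 3: q = 34659.1 Pa

34659.1


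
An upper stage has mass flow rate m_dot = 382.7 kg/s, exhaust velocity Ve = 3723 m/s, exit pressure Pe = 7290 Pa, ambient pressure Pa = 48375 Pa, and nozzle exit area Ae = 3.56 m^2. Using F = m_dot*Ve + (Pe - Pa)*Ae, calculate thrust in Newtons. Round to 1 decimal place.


Step 1: Momentum thrust = m_dot * Ve = 382.7 * 3723 = 1424792.1 N
Step 2: Pressure thrust = (Pe - Pa) * Ae = (7290 - 48375) * 3.56 = -146262.60 N
Step 3: Total thrust F = 1424792.1 + -146262.60 = 1278529.5 N

1278529.5


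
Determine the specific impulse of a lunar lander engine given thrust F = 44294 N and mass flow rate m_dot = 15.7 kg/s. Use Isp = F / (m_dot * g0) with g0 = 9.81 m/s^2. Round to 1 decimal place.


Step 1: m_dot * g0 = 15.7 * 9.81 = 154.02
Step 2: Isp = 44294 / 154.02 = 287.6 s

287.6


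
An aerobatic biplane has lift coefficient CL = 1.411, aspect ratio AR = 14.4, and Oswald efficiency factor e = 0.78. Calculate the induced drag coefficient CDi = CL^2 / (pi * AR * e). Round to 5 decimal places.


Step 1: CL^2 = 1.411^2 = 1.990921
Step 2: pi * AR * e = 3.14159 * 14.4 * 0.78 = 35.286369
Step 3: CDi = 1.990921 / 35.286369 = 0.05642

0.05642


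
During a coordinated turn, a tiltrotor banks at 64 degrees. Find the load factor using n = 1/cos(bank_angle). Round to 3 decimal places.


Step 1: Convert 64 degrees to radians = 1.117011
Step 2: cos(64 deg) = 0.438371
Step 3: n = 1 / 0.438371 = 2.281

2.281


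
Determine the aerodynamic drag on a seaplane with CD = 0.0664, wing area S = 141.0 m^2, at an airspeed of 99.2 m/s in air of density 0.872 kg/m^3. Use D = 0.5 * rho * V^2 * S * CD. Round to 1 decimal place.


Step 1: Dynamic pressure q = 0.5 * 0.872 * 99.2^2 = 4290.519 Pa
Step 2: Drag D = q * S * CD = 4290.519 * 141.0 * 0.0664
Step 3: D = 40169.6 N

40169.6


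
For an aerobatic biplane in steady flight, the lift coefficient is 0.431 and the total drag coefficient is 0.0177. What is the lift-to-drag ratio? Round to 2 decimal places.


Step 1: L/D = CL / CD = 0.431 / 0.0177
Step 2: L/D = 24.35

24.35


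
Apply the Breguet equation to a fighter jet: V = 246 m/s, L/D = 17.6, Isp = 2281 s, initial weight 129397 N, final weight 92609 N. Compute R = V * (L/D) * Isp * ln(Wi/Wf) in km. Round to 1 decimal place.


Step 1: Coefficient = V * (L/D) * Isp = 246 * 17.6 * 2281 = 9875817.6 m
Step 2: Wi/Wf = 129397 / 92609 = 1.39724
Step 3: ln(1.39724) = 0.334499
Step 4: R = 9875817.6 * 0.334499 = 3303449.8 m = 3303.4 km

3303.4


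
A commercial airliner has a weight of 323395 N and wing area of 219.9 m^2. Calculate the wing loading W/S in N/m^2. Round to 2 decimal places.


Step 1: Wing loading = W / S = 323395 / 219.9
Step 2: Wing loading = 1470.65 N/m^2

1470.65


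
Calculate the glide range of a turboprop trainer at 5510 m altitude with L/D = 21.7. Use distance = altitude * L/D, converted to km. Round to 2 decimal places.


Step 1: Glide distance = altitude * L/D = 5510 * 21.7 = 119567.0 m
Step 2: Convert to km: 119567.0 / 1000 = 119.57 km

119.57


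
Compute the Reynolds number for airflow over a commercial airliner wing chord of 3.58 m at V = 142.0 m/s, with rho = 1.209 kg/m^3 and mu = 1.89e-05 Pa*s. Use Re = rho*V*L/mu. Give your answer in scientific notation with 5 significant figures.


Step 1: Numerator = rho * V * L = 1.209 * 142.0 * 3.58 = 614.60724
Step 2: Re = 614.60724 / 1.89e-05
Step 3: Re = 3.2519e+07

3.2519e+07


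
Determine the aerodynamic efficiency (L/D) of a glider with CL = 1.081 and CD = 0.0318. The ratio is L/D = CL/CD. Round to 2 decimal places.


Step 1: L/D = CL / CD = 1.081 / 0.0318
Step 2: L/D = 33.99

33.99


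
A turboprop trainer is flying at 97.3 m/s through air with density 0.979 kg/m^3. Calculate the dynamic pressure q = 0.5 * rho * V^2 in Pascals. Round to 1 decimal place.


Step 1: V^2 = 97.3^2 = 9467.29
Step 2: q = 0.5 * 0.979 * 9467.29
Step 3: q = 4634.2 Pa

4634.2


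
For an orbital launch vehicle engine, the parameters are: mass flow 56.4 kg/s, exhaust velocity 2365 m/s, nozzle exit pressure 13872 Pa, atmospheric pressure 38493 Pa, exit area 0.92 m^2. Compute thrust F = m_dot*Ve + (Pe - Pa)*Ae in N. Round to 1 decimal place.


Step 1: Momentum thrust = m_dot * Ve = 56.4 * 2365 = 133386.0 N
Step 2: Pressure thrust = (Pe - Pa) * Ae = (13872 - 38493) * 0.92 = -22651.32 N
Step 3: Total thrust F = 133386.0 + -22651.32 = 110734.7 N

110734.7


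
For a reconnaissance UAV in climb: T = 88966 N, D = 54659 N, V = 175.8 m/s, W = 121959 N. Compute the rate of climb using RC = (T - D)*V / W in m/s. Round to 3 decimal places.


Step 1: Excess thrust = T - D = 88966 - 54659 = 34307 N
Step 2: Excess power = 34307 * 175.8 = 6031170.6 W
Step 3: RC = 6031170.6 / 121959 = 49.452 m/s

49.452


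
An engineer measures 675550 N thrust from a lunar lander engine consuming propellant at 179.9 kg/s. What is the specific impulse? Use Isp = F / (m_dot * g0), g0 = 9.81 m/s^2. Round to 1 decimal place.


Step 1: m_dot * g0 = 179.9 * 9.81 = 1764.82
Step 2: Isp = 675550 / 1764.82 = 382.8 s

382.8


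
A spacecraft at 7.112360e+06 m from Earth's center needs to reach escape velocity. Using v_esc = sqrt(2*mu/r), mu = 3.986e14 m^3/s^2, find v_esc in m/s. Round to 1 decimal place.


Step 1: 2*mu/r = 2 * 3.986e14 / 7.112360e+06 = 112086564.7971
Step 2: v_esc = sqrt(112086564.7971) = 10587.1 m/s

10587.1
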